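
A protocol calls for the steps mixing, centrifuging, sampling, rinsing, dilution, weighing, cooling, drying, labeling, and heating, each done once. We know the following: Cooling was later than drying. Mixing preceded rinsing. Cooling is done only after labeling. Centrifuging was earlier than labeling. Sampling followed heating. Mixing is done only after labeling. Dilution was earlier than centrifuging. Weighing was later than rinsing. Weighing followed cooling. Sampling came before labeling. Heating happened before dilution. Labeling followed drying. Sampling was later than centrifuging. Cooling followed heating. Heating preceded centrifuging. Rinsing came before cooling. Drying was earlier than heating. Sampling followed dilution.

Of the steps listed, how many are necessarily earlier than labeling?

Directly stated before labeling: centrifuging, drying, and sampling.
Dilution reaches labeling via dilution → sampling → labeling.
Heating reaches labeling via heating → sampling → labeling.
No chain forces cooling (or any of the others) ahead of labeling.
That's centrifuging, dilution, drying, heating, and sampling — 5 in all.

5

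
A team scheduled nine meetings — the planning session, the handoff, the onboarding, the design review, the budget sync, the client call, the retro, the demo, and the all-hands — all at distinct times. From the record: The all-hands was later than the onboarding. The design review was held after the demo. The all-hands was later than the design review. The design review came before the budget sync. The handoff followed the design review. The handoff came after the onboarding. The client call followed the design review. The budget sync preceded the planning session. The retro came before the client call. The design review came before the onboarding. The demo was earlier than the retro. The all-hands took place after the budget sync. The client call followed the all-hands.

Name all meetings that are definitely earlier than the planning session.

Directly stated before the planning session: the budget sync.
The demo reaches the planning session via the demo → the design review → the budget sync → the planning session.
The design review reaches the planning session via the design review → the budget sync → the planning session.

the budget sync, the demo, the design review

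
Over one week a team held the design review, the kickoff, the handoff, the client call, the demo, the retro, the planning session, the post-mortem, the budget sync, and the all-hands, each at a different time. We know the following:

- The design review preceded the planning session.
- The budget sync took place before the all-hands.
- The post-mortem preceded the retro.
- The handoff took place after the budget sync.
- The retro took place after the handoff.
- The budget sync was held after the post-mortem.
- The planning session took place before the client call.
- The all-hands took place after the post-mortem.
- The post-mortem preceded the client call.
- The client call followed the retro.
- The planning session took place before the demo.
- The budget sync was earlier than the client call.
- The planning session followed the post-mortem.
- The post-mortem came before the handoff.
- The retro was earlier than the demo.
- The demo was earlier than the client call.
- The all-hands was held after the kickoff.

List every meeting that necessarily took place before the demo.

the budget sync, the design review, the handoff, the planning session, the post-mortem, the retro

Directly stated before the demo: the planning session and the retro.
The budget sync reaches the demo via the budget sync → the handoff → the retro → the demo.
The design review reaches the demo via the design review → the planning session → the demo.
The handoff reaches the demo via the handoff → the retro → the demo.
Likewise the post-mortem reaches the demo by chaining the stated constraints.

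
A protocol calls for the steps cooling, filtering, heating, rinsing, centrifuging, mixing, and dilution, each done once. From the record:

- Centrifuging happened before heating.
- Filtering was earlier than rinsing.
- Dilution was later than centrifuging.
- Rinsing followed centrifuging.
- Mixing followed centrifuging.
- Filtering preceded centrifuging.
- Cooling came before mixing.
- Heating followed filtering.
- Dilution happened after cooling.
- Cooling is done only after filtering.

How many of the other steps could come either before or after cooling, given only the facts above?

3

Forced before cooling: filtering; forced after cooling: dilution and mixing.
That leaves centrifuging, heating, and rinsing with no forced order relative to cooling — 3.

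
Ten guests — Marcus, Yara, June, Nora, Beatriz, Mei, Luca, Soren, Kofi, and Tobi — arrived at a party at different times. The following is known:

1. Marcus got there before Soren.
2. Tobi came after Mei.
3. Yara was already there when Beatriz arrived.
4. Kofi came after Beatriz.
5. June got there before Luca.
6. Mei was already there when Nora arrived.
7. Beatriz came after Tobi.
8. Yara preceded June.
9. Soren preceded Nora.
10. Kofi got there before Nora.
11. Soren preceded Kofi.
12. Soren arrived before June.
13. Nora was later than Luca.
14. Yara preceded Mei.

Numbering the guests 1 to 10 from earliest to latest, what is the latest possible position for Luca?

Luca must come before Nora — 1 guest forced after them.
Everything else can be placed before Luca in some valid order, so Luca can sit as late as position 10 − 1 = 9.

9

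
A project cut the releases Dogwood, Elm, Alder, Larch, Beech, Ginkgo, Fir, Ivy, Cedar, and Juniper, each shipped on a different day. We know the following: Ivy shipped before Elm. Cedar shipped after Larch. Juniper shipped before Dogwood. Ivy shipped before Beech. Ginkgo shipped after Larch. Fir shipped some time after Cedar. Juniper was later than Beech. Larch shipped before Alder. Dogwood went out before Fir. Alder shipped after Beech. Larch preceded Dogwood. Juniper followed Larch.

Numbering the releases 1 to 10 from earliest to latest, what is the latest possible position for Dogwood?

9

Dogwood must come before Fir — 1 release forced after it.
Everything else can be placed before Dogwood in some valid order, so Dogwood can sit as late as position 10 − 1 = 9.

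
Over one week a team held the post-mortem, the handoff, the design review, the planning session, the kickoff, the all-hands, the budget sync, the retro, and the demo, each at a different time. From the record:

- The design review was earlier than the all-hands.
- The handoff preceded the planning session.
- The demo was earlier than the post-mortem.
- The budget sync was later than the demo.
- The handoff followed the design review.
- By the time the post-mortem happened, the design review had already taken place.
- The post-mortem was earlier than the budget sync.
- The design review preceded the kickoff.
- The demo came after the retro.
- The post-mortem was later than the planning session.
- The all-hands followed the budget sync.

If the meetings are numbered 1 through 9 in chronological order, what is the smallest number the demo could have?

2

The retro must come before the demo — 1 forced predecessor.
Nothing else is forced ahead of the demo, so its earliest slot is position 1 + 1 = 2.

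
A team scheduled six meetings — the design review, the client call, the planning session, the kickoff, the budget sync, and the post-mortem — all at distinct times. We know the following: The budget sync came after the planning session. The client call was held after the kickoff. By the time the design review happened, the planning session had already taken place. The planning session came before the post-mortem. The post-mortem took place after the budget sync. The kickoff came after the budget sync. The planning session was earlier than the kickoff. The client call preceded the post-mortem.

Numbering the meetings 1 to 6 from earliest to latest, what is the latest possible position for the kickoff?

4

The kickoff must come before the client call and the post-mortem — 2 meetings forced after it.
Everything else can be placed before the kickoff in some valid order, so the kickoff can sit as late as position 6 − 2 = 4.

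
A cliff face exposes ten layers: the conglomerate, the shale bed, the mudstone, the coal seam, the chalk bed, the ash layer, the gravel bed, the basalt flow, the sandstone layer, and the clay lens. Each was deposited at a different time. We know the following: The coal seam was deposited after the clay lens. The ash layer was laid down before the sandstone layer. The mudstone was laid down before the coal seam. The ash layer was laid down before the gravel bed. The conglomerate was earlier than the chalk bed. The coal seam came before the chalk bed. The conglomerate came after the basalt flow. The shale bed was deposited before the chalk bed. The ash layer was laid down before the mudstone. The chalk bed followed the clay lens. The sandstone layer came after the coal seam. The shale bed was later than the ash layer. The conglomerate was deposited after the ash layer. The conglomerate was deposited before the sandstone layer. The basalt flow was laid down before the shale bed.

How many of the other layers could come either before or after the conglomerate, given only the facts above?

Forced before the conglomerate: the ash layer and the basalt flow; forced after the conglomerate: the chalk bed and the sandstone layer.
That leaves the clay lens, the coal seam, the gravel bed, the mudstone, and the shale bed with no forced order relative to the conglomerate — 5.

5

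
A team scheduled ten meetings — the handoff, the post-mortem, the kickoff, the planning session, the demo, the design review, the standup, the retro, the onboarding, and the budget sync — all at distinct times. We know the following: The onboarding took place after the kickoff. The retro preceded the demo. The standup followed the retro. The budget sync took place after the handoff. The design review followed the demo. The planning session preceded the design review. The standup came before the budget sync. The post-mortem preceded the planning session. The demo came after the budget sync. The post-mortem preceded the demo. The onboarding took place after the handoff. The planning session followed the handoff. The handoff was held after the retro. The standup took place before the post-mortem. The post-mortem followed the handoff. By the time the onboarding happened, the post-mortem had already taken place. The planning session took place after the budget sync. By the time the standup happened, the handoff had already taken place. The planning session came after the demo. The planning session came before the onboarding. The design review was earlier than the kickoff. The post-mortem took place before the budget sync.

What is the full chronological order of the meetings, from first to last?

the retro, the handoff, the standup, the post-mortem, the budget sync, the demo, the planning session, the design review, the kickoff, the onboarding

The constraints fix every adjacent pair, so only one ordering works:
the retro → the handoff → the standup → the post-mortem → the budget sync → the demo → the planning session → the design review → the kickoff → the onboarding.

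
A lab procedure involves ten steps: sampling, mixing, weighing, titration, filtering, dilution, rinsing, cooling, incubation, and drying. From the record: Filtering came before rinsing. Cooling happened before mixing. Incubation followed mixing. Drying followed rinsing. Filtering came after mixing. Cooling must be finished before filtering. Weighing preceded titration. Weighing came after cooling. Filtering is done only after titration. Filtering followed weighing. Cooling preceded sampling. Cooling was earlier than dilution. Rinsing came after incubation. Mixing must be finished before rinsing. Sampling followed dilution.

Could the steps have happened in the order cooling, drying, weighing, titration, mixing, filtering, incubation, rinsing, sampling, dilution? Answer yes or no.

The constraints require dilution before sampling, but in the proposed sequence sampling appears ahead of dilution. That one violation is enough.

no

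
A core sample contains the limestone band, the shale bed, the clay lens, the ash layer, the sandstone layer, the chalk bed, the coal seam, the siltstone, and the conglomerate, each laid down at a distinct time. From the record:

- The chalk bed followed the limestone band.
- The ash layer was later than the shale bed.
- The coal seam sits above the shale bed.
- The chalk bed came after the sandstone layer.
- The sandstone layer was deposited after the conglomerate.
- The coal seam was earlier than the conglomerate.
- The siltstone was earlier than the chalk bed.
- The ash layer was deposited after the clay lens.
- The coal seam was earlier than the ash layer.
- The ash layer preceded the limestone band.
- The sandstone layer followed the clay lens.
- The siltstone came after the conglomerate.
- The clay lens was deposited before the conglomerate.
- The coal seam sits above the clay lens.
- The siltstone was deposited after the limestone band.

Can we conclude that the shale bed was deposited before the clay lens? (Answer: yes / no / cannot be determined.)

cannot be determined

No chain of stated constraints runs from the shale bed to the clay lens, and none runs from the clay lens to the shale bed either.
So the relative order of the shale bed and the clay lens is not fixed by the given facts.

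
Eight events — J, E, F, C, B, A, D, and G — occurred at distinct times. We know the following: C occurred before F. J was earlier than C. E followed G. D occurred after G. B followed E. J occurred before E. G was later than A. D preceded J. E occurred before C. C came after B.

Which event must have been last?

Every other event has a chain of constraints placing it before F, so F is last.

F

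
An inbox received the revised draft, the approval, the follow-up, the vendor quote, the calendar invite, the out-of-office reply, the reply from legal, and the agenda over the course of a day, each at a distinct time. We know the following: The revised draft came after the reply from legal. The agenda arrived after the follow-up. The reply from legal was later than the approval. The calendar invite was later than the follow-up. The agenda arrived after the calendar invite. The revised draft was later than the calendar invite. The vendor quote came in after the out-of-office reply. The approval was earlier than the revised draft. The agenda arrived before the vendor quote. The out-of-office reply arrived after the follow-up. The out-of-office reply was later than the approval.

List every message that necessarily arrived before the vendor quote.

the agenda, the approval, the calendar invite, the follow-up, the out-of-office reply

Directly stated before the vendor quote: the agenda and the out-of-office reply.
The approval reaches the vendor quote via the approval → the out-of-office reply → the vendor quote.
The calendar invite reaches the vendor quote via the calendar invite → the agenda → the vendor quote.
The follow-up reaches the vendor quote via the follow-up → the agenda → the vendor quote.
No chain forces the reply from legal (or any of the others) ahead of the vendor quote.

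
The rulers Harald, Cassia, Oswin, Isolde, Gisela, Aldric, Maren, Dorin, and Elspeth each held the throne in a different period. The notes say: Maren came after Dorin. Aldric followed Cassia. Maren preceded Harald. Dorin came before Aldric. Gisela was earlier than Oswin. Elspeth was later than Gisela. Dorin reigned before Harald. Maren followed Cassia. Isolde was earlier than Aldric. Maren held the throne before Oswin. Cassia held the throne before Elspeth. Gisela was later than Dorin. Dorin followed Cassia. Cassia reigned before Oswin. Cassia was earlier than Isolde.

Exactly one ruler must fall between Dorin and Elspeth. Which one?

Gisela

Tracing the constraints gives Dorin → Gisela → Elspeth, so Gisela sits after Dorin and before Elspeth.
No other ruler is forced both after Dorin and before Elspeth.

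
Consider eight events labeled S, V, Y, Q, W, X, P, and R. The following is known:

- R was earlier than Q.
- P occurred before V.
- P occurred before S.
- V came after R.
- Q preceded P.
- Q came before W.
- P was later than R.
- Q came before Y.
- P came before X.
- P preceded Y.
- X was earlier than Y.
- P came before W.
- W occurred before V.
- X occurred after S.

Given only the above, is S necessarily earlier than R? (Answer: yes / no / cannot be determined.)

no

Tracing the constraints gives R → P → S, so R must come before S.
That means S cannot be before R.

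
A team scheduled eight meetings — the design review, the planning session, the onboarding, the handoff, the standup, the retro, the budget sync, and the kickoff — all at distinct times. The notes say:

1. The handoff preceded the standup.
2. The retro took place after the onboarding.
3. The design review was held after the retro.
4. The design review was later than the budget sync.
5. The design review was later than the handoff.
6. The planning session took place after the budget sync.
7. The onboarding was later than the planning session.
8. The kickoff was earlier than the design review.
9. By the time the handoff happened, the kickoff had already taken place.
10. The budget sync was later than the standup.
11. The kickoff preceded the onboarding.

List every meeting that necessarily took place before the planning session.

Directly stated before the planning session: the budget sync.
The handoff reaches the planning session via the handoff → the standup → the budget sync → the planning session.
The kickoff reaches the planning session via the kickoff → the handoff → the standup → the budget sync → the planning session.
The standup reaches the planning session via the standup → the budget sync → the planning session.
No chain forces the retro (or any of the others) ahead of the planning session.

the budget sync, the handoff, the kickoff, the standup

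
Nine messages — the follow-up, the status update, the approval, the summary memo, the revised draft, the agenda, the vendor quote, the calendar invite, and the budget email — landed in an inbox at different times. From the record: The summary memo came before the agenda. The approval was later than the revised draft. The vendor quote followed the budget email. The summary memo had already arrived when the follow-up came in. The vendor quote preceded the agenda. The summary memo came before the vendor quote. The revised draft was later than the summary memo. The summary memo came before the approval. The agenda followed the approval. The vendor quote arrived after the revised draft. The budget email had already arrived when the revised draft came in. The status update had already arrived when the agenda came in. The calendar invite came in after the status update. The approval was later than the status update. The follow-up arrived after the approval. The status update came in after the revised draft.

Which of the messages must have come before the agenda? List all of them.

the approval, the budget email, the revised draft, the status update, the summary memo, the vendor quote

Directly stated before the agenda: the approval, the status update, the summary memo, and the vendor quote.
The budget email reaches the agenda via the budget email → the vendor quote → the agenda.
The revised draft reaches the agenda via the revised draft → the status update → the agenda.
No chain forces the calendar invite (or any of the others) ahead of the agenda.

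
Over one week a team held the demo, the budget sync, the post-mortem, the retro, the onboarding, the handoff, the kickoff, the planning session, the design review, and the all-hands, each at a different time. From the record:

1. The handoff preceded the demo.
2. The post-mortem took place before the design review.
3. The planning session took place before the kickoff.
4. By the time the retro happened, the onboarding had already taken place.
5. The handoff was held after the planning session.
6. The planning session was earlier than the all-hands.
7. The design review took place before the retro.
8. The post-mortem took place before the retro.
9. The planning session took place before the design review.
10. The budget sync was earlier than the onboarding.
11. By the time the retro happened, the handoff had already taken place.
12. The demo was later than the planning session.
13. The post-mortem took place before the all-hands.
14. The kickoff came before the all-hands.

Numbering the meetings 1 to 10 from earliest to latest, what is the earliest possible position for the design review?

The planning session and the post-mortem must both come before the design review — 2 forced predecessors.
Nothing else is forced ahead of the design review, so its earliest slot is position 2 + 1 = 3.

3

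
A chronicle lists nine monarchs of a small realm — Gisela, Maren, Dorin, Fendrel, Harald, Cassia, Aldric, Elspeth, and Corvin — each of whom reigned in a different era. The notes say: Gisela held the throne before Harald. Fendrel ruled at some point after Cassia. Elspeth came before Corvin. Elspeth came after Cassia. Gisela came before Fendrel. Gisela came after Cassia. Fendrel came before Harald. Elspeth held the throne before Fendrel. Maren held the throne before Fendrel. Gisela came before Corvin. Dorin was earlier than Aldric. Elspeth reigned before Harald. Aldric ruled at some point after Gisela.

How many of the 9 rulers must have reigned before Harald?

Directly stated before Harald: Elspeth, Fendrel, and Gisela.
Cassia reaches Harald via Cassia → Fendrel → Harald.
Maren reaches Harald via Maren → Fendrel → Harald.
That's Cassia, Elspeth, Fendrel, Gisela, and Maren — 5 in all.

5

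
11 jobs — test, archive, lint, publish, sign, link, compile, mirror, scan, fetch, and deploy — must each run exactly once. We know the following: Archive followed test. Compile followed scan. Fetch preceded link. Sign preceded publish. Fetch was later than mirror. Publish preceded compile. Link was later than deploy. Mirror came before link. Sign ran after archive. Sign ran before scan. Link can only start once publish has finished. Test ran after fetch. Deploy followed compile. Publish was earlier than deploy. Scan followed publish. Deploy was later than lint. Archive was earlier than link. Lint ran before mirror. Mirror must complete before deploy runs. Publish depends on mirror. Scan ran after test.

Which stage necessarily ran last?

link

Every other stage has a chain of constraints placing it before link, so link is last.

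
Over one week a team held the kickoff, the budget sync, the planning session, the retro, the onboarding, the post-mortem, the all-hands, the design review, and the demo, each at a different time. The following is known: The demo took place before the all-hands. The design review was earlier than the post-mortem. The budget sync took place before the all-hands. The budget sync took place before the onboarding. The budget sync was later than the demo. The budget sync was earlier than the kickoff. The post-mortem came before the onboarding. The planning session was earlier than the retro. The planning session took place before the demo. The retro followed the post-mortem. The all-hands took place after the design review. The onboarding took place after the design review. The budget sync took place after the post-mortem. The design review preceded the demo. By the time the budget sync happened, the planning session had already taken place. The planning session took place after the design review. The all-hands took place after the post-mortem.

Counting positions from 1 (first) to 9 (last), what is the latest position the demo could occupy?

The demo must come before the all-hands, the budget sync, the kickoff, and the onboarding — 4 meetings forced after it.
Everything else can be placed before the demo in some valid order, so the demo can sit as late as position 9 − 4 = 5.

5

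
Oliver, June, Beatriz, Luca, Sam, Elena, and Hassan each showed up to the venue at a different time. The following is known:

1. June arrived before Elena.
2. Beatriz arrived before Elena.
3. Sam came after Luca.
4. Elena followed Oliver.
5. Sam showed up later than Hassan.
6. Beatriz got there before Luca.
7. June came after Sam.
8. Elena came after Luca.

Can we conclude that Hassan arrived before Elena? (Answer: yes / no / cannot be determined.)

Chain the constraints: Hassan → Sam → June → Elena. Each link is directly stated, so Hassan comes before Elena.

yes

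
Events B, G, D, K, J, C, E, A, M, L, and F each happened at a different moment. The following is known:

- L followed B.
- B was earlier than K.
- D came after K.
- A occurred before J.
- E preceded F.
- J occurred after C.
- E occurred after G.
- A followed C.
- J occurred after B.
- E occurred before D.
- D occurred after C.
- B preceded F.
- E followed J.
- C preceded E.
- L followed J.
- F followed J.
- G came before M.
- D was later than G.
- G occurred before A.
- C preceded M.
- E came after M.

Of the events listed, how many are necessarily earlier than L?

5

Directly stated before L: B and J.
A reaches L via A → J → L.
C reaches L via C → J → L.
G reaches L via G → A → J → L.
That's A, B, C, G, and J — 5 in all.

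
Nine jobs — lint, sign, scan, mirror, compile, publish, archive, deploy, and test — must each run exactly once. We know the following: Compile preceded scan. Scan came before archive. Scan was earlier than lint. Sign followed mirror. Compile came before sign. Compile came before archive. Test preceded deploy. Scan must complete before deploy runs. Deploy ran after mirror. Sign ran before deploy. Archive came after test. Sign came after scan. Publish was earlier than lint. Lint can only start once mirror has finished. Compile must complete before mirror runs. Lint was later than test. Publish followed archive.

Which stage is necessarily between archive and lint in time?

Tracing the constraints gives archive → publish → lint, so publish sits after archive and before lint.
No other stage is forced both after archive and before lint.

publish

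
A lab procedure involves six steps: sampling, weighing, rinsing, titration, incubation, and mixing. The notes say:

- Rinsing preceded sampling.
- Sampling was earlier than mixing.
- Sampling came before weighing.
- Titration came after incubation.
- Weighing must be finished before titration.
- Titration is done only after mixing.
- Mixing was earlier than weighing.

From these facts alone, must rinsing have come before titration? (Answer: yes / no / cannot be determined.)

Chain the constraints: rinsing → sampling → mixing → titration. Each link is directly stated, so rinsing comes before titration.

yes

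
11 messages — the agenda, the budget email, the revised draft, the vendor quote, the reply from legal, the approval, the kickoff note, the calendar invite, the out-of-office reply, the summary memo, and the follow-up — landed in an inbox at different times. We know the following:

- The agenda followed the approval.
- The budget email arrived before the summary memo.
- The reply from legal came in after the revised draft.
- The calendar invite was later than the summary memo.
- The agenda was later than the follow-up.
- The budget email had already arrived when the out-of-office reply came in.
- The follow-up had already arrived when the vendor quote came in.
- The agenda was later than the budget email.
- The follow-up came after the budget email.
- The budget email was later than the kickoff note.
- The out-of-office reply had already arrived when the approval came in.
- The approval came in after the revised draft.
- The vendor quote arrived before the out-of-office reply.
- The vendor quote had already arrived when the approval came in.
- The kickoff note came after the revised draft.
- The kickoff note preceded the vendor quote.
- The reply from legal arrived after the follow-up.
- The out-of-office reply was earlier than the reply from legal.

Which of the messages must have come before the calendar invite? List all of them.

the budget email, the kickoff note, the revised draft, the summary memo

Directly stated before the calendar invite: the summary memo.
The budget email reaches the calendar invite via the budget email → the summary memo → the calendar invite.
The kickoff note reaches the calendar invite via the kickoff note → the budget email → the summary memo → the calendar invite.
The revised draft reaches the calendar invite via the revised draft → the kickoff note → the budget email → the summary memo → the calendar invite.
No chain forces the vendor quote (or any of the others) ahead of the calendar invite.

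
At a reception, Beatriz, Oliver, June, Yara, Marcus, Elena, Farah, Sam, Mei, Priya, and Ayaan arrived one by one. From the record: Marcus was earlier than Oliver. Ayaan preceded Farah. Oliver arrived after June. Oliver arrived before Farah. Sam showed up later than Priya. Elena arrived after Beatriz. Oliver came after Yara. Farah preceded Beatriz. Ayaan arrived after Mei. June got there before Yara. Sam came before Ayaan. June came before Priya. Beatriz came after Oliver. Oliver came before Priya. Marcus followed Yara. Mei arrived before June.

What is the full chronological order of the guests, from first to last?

The constraints fix every adjacent pair, so only one ordering works:
Mei → June → Yara → Marcus → Oliver → Priya → Sam → Ayaan → Farah → Beatriz → Elena.

Mei, June, Yara, Marcus, Oliver, Priya, Sam, Ayaan, Farah, Beatriz, Elena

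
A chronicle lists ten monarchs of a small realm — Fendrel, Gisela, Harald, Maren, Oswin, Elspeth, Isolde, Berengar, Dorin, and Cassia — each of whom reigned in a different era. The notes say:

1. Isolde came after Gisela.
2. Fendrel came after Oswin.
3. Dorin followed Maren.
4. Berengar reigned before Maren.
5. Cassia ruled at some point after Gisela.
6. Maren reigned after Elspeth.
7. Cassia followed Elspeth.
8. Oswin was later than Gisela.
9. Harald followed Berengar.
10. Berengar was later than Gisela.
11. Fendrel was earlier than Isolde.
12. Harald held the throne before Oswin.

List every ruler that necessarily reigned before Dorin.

Directly stated before Dorin: Maren.
Berengar reaches Dorin via Berengar → Maren → Dorin.
Elspeth reaches Dorin via Elspeth → Maren → Dorin.
Gisela reaches Dorin via Gisela → Berengar → Maren → Dorin.
No chain forces Oswin (or any of the others) ahead of Dorin.

Berengar, Elspeth, Gisela, Maren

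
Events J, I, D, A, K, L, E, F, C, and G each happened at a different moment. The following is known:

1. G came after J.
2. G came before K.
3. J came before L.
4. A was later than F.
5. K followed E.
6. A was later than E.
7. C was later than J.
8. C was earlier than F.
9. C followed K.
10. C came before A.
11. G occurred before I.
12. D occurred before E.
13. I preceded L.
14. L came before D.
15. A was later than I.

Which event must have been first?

J has a chain of constraints placing it before every other event, so J must be first.

J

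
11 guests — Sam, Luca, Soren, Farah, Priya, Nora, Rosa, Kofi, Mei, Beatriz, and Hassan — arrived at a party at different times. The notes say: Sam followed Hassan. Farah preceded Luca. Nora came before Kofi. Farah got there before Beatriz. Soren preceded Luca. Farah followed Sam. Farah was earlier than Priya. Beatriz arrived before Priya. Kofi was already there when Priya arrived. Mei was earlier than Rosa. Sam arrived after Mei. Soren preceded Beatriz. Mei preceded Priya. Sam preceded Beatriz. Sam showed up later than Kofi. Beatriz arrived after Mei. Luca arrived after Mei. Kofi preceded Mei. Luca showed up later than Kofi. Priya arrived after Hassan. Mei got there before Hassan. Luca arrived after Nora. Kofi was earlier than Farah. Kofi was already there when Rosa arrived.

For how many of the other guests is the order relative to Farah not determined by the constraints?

Forced before Farah: Hassan, Kofi, Mei, Nora, and Sam; forced after Farah: Beatriz, Luca, and Priya.
That leaves Rosa and Soren with no forced order relative to Farah — 2.

2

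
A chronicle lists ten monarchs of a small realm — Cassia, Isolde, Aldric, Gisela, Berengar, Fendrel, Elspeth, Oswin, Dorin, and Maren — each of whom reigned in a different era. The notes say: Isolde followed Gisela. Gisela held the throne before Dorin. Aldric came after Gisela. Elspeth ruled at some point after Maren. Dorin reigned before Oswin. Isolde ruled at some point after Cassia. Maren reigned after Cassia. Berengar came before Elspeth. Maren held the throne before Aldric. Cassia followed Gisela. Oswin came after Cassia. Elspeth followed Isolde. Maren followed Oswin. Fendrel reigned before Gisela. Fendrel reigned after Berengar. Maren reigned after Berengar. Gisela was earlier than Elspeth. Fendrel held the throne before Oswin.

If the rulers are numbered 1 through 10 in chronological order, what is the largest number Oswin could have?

Oswin must come before Aldric, Elspeth, and Maren — 3 rulers forced after them.
Everything else can be placed before Oswin in some valid order, so Oswin can sit as late as position 10 − 3 = 7.

7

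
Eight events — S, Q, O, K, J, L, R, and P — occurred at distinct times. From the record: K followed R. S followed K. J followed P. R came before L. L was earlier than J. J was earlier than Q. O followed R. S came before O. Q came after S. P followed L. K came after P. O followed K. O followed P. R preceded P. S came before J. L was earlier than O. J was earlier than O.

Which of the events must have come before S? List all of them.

K, L, P, R

Directly stated before S: K.
L reaches S via L → P → K → S.
P reaches S via P → K → S.
R reaches S via R → K → S.
No chain forces J (or any of the others) ahead of S.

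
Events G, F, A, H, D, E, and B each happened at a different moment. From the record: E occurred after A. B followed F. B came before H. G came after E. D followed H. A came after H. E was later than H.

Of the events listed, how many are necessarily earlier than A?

Directly stated before A: H.
B reaches A via B → H → A.
F reaches A via F → B → H → A.
That's B, F, and H — 3 in all.

3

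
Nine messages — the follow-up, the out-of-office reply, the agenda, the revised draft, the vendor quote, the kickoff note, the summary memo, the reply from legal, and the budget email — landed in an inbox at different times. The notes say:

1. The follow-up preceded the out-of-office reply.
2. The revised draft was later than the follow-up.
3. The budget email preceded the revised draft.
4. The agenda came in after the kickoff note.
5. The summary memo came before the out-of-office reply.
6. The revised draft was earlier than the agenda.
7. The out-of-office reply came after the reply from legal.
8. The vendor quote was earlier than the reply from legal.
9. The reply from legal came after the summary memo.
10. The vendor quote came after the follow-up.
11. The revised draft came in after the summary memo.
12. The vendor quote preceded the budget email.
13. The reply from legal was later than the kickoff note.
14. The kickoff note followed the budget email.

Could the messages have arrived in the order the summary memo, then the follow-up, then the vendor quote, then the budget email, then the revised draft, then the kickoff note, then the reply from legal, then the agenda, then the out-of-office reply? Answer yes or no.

yes

Check each stated constraint against the proposed order — e.g. the follow-up is ahead of the out-of-office reply; the summary memo is ahead of the out-of-office reply. Every pair is in the required order; nothing is violated.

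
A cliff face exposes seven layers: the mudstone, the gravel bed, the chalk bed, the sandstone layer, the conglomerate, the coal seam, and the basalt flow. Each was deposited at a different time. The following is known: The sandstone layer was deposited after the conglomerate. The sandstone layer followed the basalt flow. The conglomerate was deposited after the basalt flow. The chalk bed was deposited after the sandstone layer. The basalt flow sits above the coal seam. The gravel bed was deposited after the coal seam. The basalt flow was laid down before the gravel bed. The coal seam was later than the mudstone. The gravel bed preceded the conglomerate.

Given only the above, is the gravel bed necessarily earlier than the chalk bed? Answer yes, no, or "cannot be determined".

yes

Chain the constraints: the gravel bed → the conglomerate → the sandstone layer → the chalk bed. Each link is directly stated, so the gravel bed comes before the chalk bed.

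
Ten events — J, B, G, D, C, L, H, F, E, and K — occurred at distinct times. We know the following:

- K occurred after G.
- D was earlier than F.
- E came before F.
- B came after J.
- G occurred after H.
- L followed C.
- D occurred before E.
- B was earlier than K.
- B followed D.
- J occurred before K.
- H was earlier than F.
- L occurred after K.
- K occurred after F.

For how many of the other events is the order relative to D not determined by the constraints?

4

Forced after D: B, E, F, K, and L.
That leaves C, G, H, and J with no forced order relative to D — 4.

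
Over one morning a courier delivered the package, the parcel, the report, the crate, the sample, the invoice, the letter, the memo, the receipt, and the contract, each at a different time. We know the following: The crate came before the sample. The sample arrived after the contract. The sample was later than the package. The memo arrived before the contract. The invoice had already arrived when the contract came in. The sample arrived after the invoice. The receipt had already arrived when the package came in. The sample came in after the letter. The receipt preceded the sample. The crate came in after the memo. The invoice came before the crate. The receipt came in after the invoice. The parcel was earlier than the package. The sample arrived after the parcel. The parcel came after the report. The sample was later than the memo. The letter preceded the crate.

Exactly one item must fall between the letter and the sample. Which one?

Tracing the constraints gives the letter → the crate → the sample, so the crate sits after the letter and before the sample.
No other item is forced both after the letter and before the sample.

the crate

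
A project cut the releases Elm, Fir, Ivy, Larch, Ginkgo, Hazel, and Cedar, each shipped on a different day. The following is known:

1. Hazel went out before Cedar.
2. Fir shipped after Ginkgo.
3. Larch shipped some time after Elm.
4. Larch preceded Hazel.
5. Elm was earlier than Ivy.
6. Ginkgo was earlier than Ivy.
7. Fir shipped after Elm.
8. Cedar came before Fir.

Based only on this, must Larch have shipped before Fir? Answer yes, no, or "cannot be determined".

Chain the constraints: Larch → Hazel → Cedar → Fir. Each link is directly stated, so Larch comes before Fir.

yes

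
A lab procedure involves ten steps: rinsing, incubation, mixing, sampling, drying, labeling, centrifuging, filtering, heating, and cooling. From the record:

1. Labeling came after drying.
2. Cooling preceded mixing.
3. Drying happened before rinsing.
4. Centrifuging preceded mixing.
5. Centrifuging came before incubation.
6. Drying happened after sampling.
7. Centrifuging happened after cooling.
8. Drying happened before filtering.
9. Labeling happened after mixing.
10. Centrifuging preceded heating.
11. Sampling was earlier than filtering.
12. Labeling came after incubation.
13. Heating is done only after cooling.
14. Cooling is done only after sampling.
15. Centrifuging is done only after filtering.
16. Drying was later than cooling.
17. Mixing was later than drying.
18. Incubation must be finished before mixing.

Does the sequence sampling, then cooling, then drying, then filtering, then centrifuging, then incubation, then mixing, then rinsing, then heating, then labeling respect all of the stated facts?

yes

Check each stated constraint against the proposed order — e.g. cooling is ahead of heating; drying is ahead of labeling. Every pair is in the required order; nothing is violated.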